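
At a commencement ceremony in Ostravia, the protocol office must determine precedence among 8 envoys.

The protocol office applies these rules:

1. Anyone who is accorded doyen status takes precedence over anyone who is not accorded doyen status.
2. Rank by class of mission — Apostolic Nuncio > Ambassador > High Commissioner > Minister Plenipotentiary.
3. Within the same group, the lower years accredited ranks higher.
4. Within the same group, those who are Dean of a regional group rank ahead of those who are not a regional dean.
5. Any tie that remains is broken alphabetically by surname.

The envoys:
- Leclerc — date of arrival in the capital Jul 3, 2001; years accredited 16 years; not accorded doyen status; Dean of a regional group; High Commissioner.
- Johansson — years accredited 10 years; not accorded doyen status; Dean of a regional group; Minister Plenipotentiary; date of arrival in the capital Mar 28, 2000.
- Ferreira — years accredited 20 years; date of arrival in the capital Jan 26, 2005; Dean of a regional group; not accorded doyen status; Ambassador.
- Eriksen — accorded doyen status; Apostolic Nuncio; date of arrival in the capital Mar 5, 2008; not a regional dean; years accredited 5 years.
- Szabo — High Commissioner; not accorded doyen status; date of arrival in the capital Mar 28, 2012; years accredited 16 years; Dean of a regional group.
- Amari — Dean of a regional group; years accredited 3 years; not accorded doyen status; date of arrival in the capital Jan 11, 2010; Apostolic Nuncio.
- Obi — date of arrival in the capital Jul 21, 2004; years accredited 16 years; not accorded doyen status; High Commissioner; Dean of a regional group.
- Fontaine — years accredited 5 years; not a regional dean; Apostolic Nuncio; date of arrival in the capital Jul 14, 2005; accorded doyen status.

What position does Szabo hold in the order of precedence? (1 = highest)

By the first rule: Eriksen and Fontaine (both accorded doyen status); then Amari, Ferreira, Leclerc, Obi, Szabo and Johansson (each not accorded doyen status).
Eriksen and Fontaine are each Apostolic Nuncio, so the next rule applies.
Eriksen and Fontaine both have years accredited 5 years, so the next rule applies.
Eriksen and Fontaine are each not a regional dean, so the next rule applies.
Among Eriksen and Fontaine, alphabetically by surname: Eriksen before Fontaine.
Among Amari, Ferreira, Leclerc, Obi, Szabo and Johansson, by class of mission: Amari (Apostolic Nuncio) before Ferreira (Ambassador) before Leclerc, Obi and Szabo (High Commissioner) before Johansson (Minister Plenipotentiary).
Leclerc, Obi and Szabo all have years accredited 16 years, so the next rule applies.
Leclerc, Obi and Szabo are each Dean of a regional group, so the next rule applies.
Among Leclerc, Obi and Szabo, alphabetically by surname: Leclerc before Obi before Szabo.
Order: Eriksen, Fontaine, Amari, Ferreira, Leclerc, Obi, Szabo, Johansson. So position 7.

7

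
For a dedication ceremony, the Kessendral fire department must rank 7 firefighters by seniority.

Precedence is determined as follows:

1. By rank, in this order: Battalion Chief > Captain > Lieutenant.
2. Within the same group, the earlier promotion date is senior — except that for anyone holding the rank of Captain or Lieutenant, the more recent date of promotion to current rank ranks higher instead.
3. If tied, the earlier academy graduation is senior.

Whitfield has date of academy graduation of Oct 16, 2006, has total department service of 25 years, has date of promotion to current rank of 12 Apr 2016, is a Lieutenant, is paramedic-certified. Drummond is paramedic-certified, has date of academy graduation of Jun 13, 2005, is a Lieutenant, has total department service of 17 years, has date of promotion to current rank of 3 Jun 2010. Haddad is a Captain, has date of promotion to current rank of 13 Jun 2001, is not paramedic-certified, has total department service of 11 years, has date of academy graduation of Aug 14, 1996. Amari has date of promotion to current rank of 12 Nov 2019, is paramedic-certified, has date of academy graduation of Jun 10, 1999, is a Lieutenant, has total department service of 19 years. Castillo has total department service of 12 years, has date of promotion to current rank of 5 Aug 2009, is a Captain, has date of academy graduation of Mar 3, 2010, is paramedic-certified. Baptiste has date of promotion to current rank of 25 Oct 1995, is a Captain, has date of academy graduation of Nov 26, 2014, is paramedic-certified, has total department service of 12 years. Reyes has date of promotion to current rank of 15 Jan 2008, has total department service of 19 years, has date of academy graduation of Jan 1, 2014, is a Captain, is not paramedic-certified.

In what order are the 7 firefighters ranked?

Castillo, Reyes, Haddad, Baptiste, Amari, Whitfield, Drummond

By rank: Castillo, Reyes, Haddad and Baptiste (Captain); then Amari, Whitfield and Drummond (Lieutenant).
Among Castillo, Reyes, Haddad and Baptiste, by date of promotion to current rank (later first) (reversed rule for this group): Castillo (5 Aug 2009) before Reyes (15 Jan 2008) before Haddad (13 Jun 2001) before Baptiste (25 Oct 1995).
Among Amari, Whitfield and Drummond, by date of promotion to current rank (later first) (reversed rule for this group): Amari (12 Nov 2019) before Whitfield (12 Apr 2016) before Drummond (3 Jun 2010).
Full order: Castillo, Reyes, Haddad, Baptiste, Amari, Whitfield, Drummond.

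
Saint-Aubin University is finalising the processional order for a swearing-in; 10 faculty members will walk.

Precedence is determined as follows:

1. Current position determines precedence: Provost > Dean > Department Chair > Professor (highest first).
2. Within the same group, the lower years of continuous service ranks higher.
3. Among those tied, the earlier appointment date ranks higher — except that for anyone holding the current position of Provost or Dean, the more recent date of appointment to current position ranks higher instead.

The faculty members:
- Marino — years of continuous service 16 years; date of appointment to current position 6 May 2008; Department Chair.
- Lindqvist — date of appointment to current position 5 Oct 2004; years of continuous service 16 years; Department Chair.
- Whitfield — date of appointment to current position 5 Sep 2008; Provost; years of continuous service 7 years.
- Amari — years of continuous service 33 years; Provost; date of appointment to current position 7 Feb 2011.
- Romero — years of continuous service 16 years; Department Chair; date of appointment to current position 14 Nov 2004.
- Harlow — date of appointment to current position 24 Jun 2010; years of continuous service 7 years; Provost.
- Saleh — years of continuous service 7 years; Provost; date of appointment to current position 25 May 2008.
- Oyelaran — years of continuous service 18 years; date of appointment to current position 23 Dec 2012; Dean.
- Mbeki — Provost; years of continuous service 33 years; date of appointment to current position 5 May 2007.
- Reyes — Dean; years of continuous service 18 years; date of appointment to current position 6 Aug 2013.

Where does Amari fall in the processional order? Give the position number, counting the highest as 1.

4

By current position: Harlow, Whitfield, Saleh, Amari and Mbeki (Provost); then Reyes and Oyelaran (Dean); then Lindqvist, Romero and Marino (Department Chair).
Among Harlow, Whitfield, Saleh, Amari and Mbeki, by years of continuous service (lower first): Harlow, Whitfield and Saleh (7 years) before Amari and Mbeki (33 years).
Among Harlow, Whitfield and Saleh, by date of appointment to current position (later first) (reversed rule for this group): Harlow (24 Jun 2010) before Whitfield (5 Sep 2008) before Saleh (25 May 2008).
Among Amari and Mbeki, by date of appointment to current position (later first) (reversed rule for this group): Amari (7 Feb 2011) before Mbeki (5 May 2007).
Reyes and Oyelaran both have years of continuous service 18 years, so the next rule applies.
Among Reyes and Oyelaran, by date of appointment to current position (later first) (reversed rule for this group): Reyes (6 Aug 2013) before Oyelaran (23 Dec 2012).
Lindqvist, Romero and Marino all have years of continuous service 16 years, so the next rule applies.
Among Lindqvist, Romero and Marino, by date of appointment to current position (earlier first): Lindqvist (5 Oct 2004) before Romero (14 Nov 2004) before Marino (6 May 2008).
Order: Harlow, Whitfield, Saleh, Amari, Mbeki, Reyes, Oyelaran, Lindqvist, Romero, Marino. So position 4.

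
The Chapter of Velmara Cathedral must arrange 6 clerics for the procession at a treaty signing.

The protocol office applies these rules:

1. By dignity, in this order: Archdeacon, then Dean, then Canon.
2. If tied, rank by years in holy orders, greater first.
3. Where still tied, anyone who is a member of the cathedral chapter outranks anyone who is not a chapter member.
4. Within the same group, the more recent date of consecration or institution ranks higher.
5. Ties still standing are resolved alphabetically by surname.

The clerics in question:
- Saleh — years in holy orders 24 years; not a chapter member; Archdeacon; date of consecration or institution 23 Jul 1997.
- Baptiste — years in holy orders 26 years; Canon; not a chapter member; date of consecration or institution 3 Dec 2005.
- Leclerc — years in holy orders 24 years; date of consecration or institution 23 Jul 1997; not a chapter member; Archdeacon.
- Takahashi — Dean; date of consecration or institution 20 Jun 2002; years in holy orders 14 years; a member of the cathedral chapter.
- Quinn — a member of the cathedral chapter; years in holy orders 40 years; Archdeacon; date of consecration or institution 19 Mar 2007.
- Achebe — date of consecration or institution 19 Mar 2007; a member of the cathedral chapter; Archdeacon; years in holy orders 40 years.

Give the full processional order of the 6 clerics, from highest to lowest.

By dignity: Achebe, Quinn, Leclerc and Saleh (Archdeacon); then Takahashi (Dean); then Baptiste (Canon).
Among Achebe, Quinn, Leclerc and Saleh, by years in holy orders (higher first): Achebe and Quinn (40 years) before Leclerc and Saleh (24 years).
Achebe and Quinn are each a member of the cathedral chapter, so the next rule applies.
Achebe and Quinn both have date of consecration or institution 19 Mar 2007, so the next rule applies.
Among Achebe and Quinn, alphabetically by surname: Achebe before Quinn.
Leclerc and Saleh are each not a chapter member, so the next rule applies.
Leclerc and Saleh both have date of consecration or institution 23 Jul 1997, so the next rule applies.
Among Leclerc and Saleh, alphabetically by surname: Leclerc before Saleh.
Full order: Achebe, Quinn, Leclerc, Saleh, Takahashi, Baptiste.

Achebe, Quinn, Leclerc, Saleh, Takahashi, Baptiste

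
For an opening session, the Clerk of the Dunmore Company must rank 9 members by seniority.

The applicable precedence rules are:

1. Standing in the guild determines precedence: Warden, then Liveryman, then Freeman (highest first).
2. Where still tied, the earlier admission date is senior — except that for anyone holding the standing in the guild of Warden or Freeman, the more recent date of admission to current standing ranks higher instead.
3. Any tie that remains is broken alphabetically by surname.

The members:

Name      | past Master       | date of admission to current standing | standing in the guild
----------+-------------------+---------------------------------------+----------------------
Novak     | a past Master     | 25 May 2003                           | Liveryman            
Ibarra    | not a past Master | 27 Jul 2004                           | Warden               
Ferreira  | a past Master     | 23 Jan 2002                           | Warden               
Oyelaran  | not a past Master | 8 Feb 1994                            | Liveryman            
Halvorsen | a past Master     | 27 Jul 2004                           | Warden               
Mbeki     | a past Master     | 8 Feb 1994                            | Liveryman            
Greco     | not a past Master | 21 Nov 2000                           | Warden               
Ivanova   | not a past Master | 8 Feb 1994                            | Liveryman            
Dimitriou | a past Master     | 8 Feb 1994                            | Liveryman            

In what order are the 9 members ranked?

By standing in the guild: Halvorsen, Ibarra, Ferreira and Greco (Warden); then Dimitriou, Ivanova, Mbeki, Oyelaran and Novak (Liveryman).
Among Halvorsen, Ibarra, Ferreira and Greco, by date of admission to current standing (later first) (reversed rule for this group): Halvorsen and Ibarra (27 Jul 2004) before Ferreira (23 Jan 2002) before Greco (21 Nov 2000).
Among Halvorsen and Ibarra, alphabetically by surname: Halvorsen before Ibarra.
Among Dimitriou, Ivanova, Mbeki, Oyelaran and Novak, by date of admission to current standing (earlier first): Dimitriou, Ivanova, Mbeki and Oyelaran (8 Feb 1994) before Novak (25 May 2003).
Among Dimitriou, Ivanova, Mbeki and Oyelaran, alphabetically by surname: Dimitriou before Ivanova before Mbeki before Oyelaran.
Full order: Halvorsen, Ibarra, Ferreira, Greco, Dimitriou, Ivanova, Mbeki, Oyelaran, Novak.

Halvorsen, Ibarra, Ferreira, Greco, Dimitriou, Ivanova, Mbeki, Oyelaran, Novak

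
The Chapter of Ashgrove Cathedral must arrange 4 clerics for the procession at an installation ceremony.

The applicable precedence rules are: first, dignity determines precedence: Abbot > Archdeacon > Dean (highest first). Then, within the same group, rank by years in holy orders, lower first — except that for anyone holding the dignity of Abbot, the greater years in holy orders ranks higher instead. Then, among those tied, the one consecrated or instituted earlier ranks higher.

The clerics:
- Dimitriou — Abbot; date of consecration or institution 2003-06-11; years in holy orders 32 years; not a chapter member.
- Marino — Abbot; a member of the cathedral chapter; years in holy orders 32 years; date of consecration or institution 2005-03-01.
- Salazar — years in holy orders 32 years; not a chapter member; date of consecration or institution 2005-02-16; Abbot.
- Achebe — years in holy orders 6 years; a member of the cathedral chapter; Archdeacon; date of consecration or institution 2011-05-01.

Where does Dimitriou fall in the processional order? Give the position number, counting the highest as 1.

1

By dignity: Dimitriou, Salazar and Marino (Abbot); then Achebe (Archdeacon).
Dimitriou, Salazar and Marino all have years in holy orders 32 years, so the next rule applies.
Among Dimitriou, Salazar and Marino, by date of consecration or institution (earlier first): Dimitriou (2003-06-11) before Salazar (2005-02-16) before Marino (2005-03-01).
Order: Dimitriou, Salazar, Marino, Achebe. So position 1.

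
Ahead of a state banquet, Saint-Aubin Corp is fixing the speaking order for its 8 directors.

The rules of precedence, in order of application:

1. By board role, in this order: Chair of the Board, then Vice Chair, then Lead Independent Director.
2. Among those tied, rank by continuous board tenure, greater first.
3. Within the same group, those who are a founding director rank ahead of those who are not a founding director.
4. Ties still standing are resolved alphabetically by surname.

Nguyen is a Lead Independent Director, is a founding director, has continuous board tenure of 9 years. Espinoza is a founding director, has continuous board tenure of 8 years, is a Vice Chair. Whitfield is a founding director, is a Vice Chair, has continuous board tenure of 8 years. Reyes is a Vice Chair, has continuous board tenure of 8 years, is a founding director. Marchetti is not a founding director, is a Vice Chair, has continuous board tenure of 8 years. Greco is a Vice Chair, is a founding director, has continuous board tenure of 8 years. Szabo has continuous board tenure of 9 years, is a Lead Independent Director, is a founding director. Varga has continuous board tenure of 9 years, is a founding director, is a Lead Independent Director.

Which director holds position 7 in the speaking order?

Szabo

By board role: Espinoza, Greco, Reyes, Whitfield and Marchetti (Vice Chair); then Nguyen, Szabo and Varga (Lead Independent Director).
Espinoza, Greco, Reyes, Whitfield and Marchetti all have continuous board tenure 8 years, so the next rule applies.
Among Espinoza, Greco, Reyes, Whitfield and Marchetti, a founding director before not a founding director: Espinoza, Greco, Reyes and Whitfield (a founding director) before Marchetti (not a founding director).
Among Espinoza, Greco, Reyes and Whitfield, alphabetically by surname: Espinoza before Greco before Reyes before Whitfield.
Nguyen, Szabo and Varga all have continuous board tenure 9 years, so the next rule applies.
Nguyen, Szabo and Varga are each a founding director, so the next rule applies.
Among Nguyen, Szabo and Varga, alphabetically by surname: Nguyen before Szabo before Varga.
Order: Espinoza, Greco, Reyes, Whitfield, Marchetti, Nguyen, Szabo, Varga.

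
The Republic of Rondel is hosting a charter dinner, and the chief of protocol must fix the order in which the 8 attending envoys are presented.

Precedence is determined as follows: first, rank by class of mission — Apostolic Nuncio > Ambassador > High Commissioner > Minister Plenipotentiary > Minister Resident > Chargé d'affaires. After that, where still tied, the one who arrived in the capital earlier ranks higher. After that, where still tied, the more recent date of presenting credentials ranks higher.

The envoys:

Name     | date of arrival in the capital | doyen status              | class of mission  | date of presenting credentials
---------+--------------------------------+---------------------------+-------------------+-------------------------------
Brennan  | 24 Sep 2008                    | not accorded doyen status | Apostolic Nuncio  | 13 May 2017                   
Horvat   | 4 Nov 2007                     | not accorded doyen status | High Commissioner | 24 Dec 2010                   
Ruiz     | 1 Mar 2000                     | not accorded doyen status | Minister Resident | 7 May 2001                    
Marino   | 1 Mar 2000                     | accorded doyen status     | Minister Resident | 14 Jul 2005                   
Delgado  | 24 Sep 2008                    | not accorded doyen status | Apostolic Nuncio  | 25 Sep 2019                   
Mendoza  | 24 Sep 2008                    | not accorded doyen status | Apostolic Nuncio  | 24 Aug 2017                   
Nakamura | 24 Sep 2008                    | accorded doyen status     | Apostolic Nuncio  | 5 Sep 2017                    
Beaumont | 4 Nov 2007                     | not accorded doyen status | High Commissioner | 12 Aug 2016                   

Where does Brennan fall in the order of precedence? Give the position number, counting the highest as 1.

4

By class of mission: Delgado, Nakamura, Mendoza and Brennan (Apostolic Nuncio); then Beaumont and Horvat (High Commissioner); then Marino and Ruiz (Minister Resident).
Delgado, Nakamura, Mendoza and Brennan all have date of arrival in the capital 24 Sep 2008, so the next rule applies.
Among Delgado, Nakamura, Mendoza and Brennan, by date of presenting credentials (later first): Delgado (25 Sep 2019) before Nakamura (5 Sep 2017) before Mendoza (24 Aug 2017) before Brennan (13 May 2017).
Beaumont and Horvat both have date of arrival in the capital 4 Nov 2007, so the next rule applies.
Among Beaumont and Horvat, by date of presenting credentials (later first): Beaumont (12 Aug 2016) before Horvat (24 Dec 2010).
Marino and Ruiz both have date of arrival in the capital 1 Mar 2000, so the next rule applies.
Among Marino and Ruiz, by date of presenting credentials (later first): Marino (14 Jul 2005) before Ruiz (7 May 2001).
Order: Delgado, Nakamura, Mendoza, Brennan, Beaumont, Horvat, Marino, Ruiz. So position 4.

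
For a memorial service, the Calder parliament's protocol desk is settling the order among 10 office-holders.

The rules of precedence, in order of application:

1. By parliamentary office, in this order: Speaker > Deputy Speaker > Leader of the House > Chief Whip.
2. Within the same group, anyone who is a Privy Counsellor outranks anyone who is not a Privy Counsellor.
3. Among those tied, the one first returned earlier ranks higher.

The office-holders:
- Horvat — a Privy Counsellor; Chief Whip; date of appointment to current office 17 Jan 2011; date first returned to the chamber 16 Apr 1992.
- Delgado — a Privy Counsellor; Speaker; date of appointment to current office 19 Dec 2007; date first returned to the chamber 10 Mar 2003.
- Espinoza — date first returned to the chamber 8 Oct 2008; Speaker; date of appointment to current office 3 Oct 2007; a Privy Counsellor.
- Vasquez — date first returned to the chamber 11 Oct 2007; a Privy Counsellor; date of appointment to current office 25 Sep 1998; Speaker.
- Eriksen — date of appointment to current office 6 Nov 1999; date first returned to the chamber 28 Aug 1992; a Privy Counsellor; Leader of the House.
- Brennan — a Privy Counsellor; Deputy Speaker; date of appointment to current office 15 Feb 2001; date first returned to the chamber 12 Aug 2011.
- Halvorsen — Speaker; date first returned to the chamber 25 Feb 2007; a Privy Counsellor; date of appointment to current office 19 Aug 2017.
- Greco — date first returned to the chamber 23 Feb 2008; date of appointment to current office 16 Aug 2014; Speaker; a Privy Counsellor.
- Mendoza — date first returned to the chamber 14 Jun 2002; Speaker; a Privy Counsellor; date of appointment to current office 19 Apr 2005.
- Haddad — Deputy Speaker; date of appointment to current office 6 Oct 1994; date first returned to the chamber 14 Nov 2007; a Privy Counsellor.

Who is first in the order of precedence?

By parliamentary office: Mendoza, Delgado, Halvorsen, Vasquez, Greco and Espinoza (Speaker); then Haddad and Brennan (Deputy Speaker); then Eriksen (Leader of the House); then Horvat (Chief Whip).
Mendoza, Delgado, Halvorsen, Vasquez, Greco and Espinoza are each a Privy Counsellor, so the next rule applies.
Among Mendoza, Delgado, Halvorsen, Vasquez, Greco and Espinoza, by date first returned to the chamber (earlier first): Mendoza (14 Jun 2002) before Delgado (10 Mar 2003) before Halvorsen (25 Feb 2007) before Vasquez (11 Oct 2007) before Greco (23 Feb 2008) before Espinoza (8 Oct 2008).
Haddad and Brennan are each a Privy Counsellor, so the next rule applies.
Among Haddad and Brennan, by date first returned to the chamber (earlier first): Haddad (14 Nov 2007) before Brennan (12 Aug 2011).
Order: Mendoza, Delgado, Halvorsen, Vasquez, Greco, Espinoza, Haddad, Brennan, Eriksen, Horvat.

Mendoza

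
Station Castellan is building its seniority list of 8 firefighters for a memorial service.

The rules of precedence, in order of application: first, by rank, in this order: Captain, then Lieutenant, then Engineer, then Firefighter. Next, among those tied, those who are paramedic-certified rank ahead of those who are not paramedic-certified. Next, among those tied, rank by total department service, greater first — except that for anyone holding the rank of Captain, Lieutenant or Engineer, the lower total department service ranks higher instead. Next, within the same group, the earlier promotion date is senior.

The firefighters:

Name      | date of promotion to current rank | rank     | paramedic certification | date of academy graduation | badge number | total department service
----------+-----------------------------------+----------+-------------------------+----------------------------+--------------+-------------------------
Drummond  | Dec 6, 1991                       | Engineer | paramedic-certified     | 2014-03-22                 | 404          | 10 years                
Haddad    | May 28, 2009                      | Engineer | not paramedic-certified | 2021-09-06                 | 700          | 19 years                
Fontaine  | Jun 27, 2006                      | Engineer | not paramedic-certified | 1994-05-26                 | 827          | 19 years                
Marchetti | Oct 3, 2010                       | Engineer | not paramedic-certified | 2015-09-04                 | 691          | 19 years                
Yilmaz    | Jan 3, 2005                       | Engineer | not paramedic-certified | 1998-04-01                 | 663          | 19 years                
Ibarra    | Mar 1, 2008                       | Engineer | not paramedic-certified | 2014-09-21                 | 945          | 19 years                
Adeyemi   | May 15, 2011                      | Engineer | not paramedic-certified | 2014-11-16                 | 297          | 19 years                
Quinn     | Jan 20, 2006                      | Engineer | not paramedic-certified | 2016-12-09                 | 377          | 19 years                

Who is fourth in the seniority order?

Fontaine

By rank: Drummond, Yilmaz, Quinn, Fontaine, Ibarra, Haddad, Marchetti and Adeyemi (Engineer).
Among Drummond, Yilmaz, Quinn, Fontaine, Ibarra, Haddad, Marchetti and Adeyemi, paramedic-certified before not paramedic-certified: Drummond (paramedic-certified) before Yilmaz, Quinn, Fontaine, Ibarra, Haddad, Marchetti and Adeyemi (not paramedic-certified).
Yilmaz, Quinn, Fontaine, Ibarra, Haddad, Marchetti and Adeyemi all have total department service 19 years, so the next rule applies.
Among Yilmaz, Quinn, Fontaine, Ibarra, Haddad, Marchetti and Adeyemi, by date of promotion to current rank (earlier first): Yilmaz (Jan 3, 2005) before Quinn (Jan 20, 2006) before Fontaine (Jun 27, 2006) before Ibarra (Mar 1, 2008) before Haddad (May 28, 2009) before Marchetti (Oct 3, 2010) before Adeyemi (May 15, 2011).
Order: Drummond, Yilmaz, Quinn, Fontaine, Ibarra, Haddad, Marchetti, Adeyemi.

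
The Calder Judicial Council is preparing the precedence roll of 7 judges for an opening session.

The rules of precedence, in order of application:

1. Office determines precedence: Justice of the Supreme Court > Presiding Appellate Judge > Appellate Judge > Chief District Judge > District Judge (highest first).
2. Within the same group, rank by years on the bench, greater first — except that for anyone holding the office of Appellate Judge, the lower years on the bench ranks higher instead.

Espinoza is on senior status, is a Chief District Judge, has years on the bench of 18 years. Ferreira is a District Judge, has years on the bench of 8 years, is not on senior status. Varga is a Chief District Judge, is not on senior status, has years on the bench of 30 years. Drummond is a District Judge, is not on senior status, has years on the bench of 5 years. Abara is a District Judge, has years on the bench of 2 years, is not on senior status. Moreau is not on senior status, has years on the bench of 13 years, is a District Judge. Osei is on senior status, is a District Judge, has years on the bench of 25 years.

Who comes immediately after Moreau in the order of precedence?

By office: Varga and Espinoza (Chief District Judge); then Osei, Moreau, Ferreira, Drummond and Abara (District Judge).
Among Varga and Espinoza, by years on the bench (higher first): Varga (30 years) before Espinoza (18 years).
Among Osei, Moreau, Ferreira, Drummond and Abara, by years on the bench (higher first): Osei (25 years) before Moreau (13 years) before Ferreira (8 years) before Drummond (5 years) before Abara (2 years).
Order: Varga, Espinoza, Osei, Moreau, Ferreira, Drummond, Abara.

Ferreira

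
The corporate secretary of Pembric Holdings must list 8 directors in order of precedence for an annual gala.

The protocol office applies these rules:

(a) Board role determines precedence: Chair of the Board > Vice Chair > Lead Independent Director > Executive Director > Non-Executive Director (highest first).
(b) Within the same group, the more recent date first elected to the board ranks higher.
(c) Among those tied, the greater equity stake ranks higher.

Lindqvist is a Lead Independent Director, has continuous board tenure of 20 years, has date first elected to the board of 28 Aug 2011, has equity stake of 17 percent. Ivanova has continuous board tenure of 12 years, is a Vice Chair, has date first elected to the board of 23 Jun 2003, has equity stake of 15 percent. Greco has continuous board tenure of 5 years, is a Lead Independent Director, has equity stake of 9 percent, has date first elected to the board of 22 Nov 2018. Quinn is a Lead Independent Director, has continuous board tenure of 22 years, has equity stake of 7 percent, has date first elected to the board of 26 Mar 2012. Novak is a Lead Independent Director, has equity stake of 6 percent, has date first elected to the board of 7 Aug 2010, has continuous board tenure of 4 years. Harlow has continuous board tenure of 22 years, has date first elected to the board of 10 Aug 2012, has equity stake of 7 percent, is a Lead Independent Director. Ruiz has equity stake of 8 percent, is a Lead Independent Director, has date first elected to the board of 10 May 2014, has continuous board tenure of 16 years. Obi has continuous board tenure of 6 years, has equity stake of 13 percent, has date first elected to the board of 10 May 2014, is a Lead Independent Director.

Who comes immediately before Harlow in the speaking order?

Ruiz

By board role: Ivanova (Vice Chair); then Greco, Obi, Ruiz, Harlow, Quinn, Lindqvist and Novak (Lead Independent Director).
Among Greco, Obi, Ruiz, Harlow, Quinn, Lindqvist and Novak, by date first elected to the board (later first): Greco (22 Nov 2018) before Obi and Ruiz (10 May 2014) before Harlow (10 Aug 2012) before Quinn (26 Mar 2012) before Lindqvist (28 Aug 2011) before Novak (7 Aug 2010).
Among Obi and Ruiz, by equity stake (higher first): Obi (13 percent) before Ruiz (8 percent).
Order: Ivanova, Greco, Obi, Ruiz, Harlow, Quinn, Lindqvist, Novak.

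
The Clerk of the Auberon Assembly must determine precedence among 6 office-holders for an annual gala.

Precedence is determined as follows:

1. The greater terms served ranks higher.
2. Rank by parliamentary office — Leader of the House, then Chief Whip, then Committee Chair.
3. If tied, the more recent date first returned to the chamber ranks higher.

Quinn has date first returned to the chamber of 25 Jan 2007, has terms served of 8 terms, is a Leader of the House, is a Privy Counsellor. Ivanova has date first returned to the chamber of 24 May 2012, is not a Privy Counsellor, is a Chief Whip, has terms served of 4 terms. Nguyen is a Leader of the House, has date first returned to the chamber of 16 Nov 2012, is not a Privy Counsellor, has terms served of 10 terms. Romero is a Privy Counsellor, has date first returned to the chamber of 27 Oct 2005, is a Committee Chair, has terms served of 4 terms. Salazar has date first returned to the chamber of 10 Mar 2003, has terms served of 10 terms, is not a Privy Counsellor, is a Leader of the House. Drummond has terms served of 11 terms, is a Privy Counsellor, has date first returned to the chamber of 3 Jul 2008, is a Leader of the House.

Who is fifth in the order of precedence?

Ivanova

By terms served (higher first): Drummond (11 terms); then Nguyen and Salazar (both 10 terms); then Quinn (8 terms); then Ivanova and Romero (both 4 terms).
Nguyen and Salazar are each Leader of the House, so the next rule applies.
Among Nguyen and Salazar, by date first returned to the chamber (later first): Nguyen (16 Nov 2012) before Salazar (10 Mar 2003).
Among Ivanova and Romero, by parliamentary office: Ivanova (Chief Whip) before Romero (Committee Chair).
Order: Drummond, Nguyen, Salazar, Quinn, Ivanova, Romero.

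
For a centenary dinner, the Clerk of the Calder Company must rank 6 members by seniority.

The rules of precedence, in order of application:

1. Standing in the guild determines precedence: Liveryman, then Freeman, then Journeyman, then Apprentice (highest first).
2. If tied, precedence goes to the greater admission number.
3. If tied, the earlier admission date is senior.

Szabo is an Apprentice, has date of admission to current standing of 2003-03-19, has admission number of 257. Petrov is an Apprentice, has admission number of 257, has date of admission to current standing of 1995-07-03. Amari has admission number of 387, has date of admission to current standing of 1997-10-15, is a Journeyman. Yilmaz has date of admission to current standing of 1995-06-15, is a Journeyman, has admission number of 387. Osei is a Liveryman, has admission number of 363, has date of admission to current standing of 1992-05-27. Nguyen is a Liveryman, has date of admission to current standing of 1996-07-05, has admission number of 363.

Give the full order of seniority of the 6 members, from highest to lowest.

By standing in the guild: Osei and Nguyen (Liveryman); then Yilmaz and Amari (Journeyman); then Petrov and Szabo (Apprentice).
Osei and Nguyen both have admission number 363, so the next rule applies.
Among Osei and Nguyen, by date of admission to current standing (earlier first): Osei (1992-05-27) before Nguyen (1996-07-05).
Yilmaz and Amari both have admission number 387, so the next rule applies.
Among Yilmaz and Amari, by date of admission to current standing (earlier first): Yilmaz (1995-06-15) before Amari (1997-10-15).
Petrov and Szabo both have admission number 257, so the next rule applies.
Among Petrov and Szabo, by date of admission to current standing (earlier first): Petrov (1995-07-03) before Szabo (2003-03-19).
Full order: Osei, Nguyen, Yilmaz, Amari, Petrov, Szabo.

Osei, Nguyen, Yilmaz, Amari, Petrov, Szabo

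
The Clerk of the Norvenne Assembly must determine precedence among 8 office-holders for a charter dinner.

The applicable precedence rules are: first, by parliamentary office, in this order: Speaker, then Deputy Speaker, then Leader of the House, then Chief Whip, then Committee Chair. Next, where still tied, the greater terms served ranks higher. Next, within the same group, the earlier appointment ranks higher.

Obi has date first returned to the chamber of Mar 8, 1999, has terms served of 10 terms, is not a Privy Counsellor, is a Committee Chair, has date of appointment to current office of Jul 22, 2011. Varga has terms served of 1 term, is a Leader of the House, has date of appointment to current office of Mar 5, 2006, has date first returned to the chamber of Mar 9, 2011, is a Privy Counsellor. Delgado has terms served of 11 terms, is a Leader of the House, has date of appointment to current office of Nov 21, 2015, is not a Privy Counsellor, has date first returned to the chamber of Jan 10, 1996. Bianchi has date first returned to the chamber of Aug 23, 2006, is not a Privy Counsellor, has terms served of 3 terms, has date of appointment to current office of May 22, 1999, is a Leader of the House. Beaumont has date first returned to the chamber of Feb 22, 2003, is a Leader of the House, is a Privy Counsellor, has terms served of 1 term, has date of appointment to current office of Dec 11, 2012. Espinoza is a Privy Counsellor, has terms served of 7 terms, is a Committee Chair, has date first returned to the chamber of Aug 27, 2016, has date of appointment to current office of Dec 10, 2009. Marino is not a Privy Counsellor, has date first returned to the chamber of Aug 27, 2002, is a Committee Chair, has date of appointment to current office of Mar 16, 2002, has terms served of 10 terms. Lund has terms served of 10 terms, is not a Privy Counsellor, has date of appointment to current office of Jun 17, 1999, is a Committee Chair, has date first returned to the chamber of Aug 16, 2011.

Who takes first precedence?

By parliamentary office: Delgado, Bianchi, Varga and Beaumont (Leader of the House); then Lund, Marino, Obi and Espinoza (Committee Chair).
Among Delgado, Bianchi, Varga and Beaumont, by terms served (higher first): Delgado (11 terms) before Bianchi (3 terms) before Varga and Beaumont (1 term).
Among Varga and Beaumont, by date of appointment to current office (earlier first): Varga (Mar 5, 2006) before Beaumont (Dec 11, 2012).
Among Lund, Marino, Obi and Espinoza, by terms served (higher first): Lund, Marino and Obi (10 terms) before Espinoza (7 terms).
Among Lund, Marino and Obi, by date of appointment to current office (earlier first): Lund (Jun 17, 1999) before Marino (Mar 16, 2002) before Obi (Jul 22, 2011).
Order: Delgado, Bianchi, Varga, Beaumont, Lund, Marino, Obi, Espinoza.

Delgado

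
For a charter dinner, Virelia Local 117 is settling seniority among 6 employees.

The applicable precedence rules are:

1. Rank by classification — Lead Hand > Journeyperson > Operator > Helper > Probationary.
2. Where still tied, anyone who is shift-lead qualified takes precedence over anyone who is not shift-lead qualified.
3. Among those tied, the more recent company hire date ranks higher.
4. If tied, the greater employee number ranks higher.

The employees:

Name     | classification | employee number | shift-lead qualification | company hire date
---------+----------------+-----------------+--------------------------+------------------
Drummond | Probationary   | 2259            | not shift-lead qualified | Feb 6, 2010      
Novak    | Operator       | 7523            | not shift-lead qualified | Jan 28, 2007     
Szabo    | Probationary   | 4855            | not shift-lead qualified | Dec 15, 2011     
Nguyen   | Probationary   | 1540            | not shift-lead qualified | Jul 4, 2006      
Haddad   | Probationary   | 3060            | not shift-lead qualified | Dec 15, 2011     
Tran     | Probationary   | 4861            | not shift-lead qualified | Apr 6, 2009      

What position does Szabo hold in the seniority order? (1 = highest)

By classification: Novak (Operator); then Szabo, Haddad, Drummond, Tran and Nguyen (Probationary).
Szabo, Haddad, Drummond, Tran and Nguyen are each not shift-lead qualified, so the next rule applies.
Among Szabo, Haddad, Drummond, Tran and Nguyen, by company hire date (later first): Szabo and Haddad (Dec 15, 2011) before Drummond (Feb 6, 2010) before Tran (Apr 6, 2009) before Nguyen (Jul 4, 2006).
Among Szabo and Haddad, by employee number (higher first): Szabo (4855) before Haddad (3060).
Order: Novak, Szabo, Haddad, Drummond, Tran, Nguyen. So position 2.

2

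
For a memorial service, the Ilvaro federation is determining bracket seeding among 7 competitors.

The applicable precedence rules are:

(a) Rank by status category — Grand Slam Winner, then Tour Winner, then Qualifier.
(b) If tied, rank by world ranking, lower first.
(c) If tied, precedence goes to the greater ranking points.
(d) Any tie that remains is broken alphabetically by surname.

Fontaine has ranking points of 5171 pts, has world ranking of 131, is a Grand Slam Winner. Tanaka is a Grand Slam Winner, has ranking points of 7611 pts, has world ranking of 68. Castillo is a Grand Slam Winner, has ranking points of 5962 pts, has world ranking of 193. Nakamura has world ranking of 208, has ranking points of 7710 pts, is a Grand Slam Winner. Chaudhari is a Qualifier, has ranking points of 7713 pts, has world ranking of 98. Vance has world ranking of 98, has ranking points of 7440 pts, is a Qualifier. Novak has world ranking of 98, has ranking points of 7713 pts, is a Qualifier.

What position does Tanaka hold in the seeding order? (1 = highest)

1

By status category: Tanaka, Fontaine, Castillo and Nakamura (Grand Slam Winner); then Chaudhari, Novak and Vance (Qualifier).
Among Tanaka, Fontaine, Castillo and Nakamura, by world ranking (lower first): Tanaka (68) before Fontaine (131) before Castillo (193) before Nakamura (208).
Chaudhari, Novak and Vance all have world ranking 98, so the next rule applies.
Among Chaudhari, Novak and Vance, by ranking points (higher first): Chaudhari and Novak (7713 pts) before Vance (7440 pts).
Among Chaudhari and Novak, alphabetically by surname: Chaudhari before Novak.
Order: Tanaka, Fontaine, Castillo, Nakamura, Chaudhari, Novak, Vance. So position 1.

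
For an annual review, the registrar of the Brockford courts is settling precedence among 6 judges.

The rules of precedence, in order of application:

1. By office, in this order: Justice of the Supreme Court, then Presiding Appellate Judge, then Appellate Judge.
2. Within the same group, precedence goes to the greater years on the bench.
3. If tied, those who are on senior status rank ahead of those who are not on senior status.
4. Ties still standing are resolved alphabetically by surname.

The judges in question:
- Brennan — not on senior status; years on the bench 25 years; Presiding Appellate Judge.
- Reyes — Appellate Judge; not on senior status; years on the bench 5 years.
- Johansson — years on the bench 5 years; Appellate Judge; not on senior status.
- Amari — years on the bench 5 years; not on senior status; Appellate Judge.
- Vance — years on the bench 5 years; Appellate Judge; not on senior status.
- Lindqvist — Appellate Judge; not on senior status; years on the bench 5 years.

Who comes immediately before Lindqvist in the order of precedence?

By office: Brennan (Presiding Appellate Judge); then Amari, Johansson, Lindqvist, Reyes and Vance (Appellate Judge).
Amari, Johansson, Lindqvist, Reyes and Vance all have years on the bench 5 years, so the next rule applies.
Amari, Johansson, Lindqvist, Reyes and Vance are each not on senior status, so the next rule applies.
Among Amari, Johansson, Lindqvist, Reyes and Vance, alphabetically by surname: Amari before Johansson before Lindqvist before Reyes before Vance.
Order: Brennan, Amari, Johansson, Lindqvist, Reyes, Vance.

Johansson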